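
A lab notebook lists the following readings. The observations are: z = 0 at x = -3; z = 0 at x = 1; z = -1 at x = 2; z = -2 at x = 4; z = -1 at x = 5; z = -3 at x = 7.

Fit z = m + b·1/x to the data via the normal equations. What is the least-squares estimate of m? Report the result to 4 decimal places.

The normal equations are: 6·m + (739/420)·b = -7;  (739/420)·m + (261781/176400)·b = -57/35.
(Σ1 = 6, Σ1/x = 739/420, Σ1/x·1/x = 261781/176400, Σz = -7, Σ1/x·z = -57/35.)
Eliminating b: (261781/176400)·(row 1) − (739/420)·(row 2) gives (204913/35280)·m = (261781/176400)·(-7) − (739/420)·(-57/35) = -1326991/176400, so m = -1326991/1024565.
Then b = ((-57/35) − (739/420)·(-1326991/1024565))/(261781/176400) = 89796/204913.

m = -1.2952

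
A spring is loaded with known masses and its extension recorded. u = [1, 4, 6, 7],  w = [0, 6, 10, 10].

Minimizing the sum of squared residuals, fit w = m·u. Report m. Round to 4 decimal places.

The normal system MᵀM·[m]ᵀ = Mᵀw is [[102]]·[m]ᵀ = [154]ᵀ.
m = 154/102 = 1.5098.

m = 1.5098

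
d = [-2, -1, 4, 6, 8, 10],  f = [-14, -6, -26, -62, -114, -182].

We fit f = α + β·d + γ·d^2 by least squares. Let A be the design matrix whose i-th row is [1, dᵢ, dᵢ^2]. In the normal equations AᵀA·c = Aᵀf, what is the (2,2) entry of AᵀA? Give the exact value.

221

Row 2 ↔ basis d, column 2 ↔ basis d, so (AᵀA)_{2,2} = Σᵢ (d)·(d) = (-2)·(-2) + (-1)·(-1) + (4)·(4) + (6)·(6) + (8)·(8) + (10)·(10) = 221.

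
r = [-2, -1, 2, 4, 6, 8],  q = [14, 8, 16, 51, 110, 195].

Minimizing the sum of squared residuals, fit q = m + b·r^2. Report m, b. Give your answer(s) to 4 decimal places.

From the data, Σ1 = 6, Σr^2 = 125, Σr^2·r^2 = 5681.
And Σq = 394, Σr^2·q = 17384.
So AᵀA·[m, b]ᵀ = Aᵀq: [[6, 125]; [125, 5681]]·[m, b]ᵀ = [394, 17384]ᵀ.
Δ = 6·5681 − 125² = 18461.
m = (394·5681 − 125·17384)/18461 = 65314/18461; b = (6·17384 − 125·394)/18461 = 55054/18461.

m = 3.5379, b = 2.9822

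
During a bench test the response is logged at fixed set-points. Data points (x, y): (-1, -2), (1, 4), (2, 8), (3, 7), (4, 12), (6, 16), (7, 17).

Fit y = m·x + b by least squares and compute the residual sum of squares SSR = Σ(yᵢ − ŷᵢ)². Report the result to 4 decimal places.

SSR = 9.2317

From the data, Σx·x = 116, Σx = 22, Σ1 = 7.
For Aᵀy: Σx·y = 306, Σy = 62.
So AᵀA·[m, b]ᵀ = Aᵀy: [[116, 22]; [22, 7]]·[m, b]ᵀ = [306, 62]ᵀ.
Eliminating b: 7·(row 1) − 22·(row 2) gives 328·m = 7·306 − 22·62 = 778, so m = 389/164.
Then b = (62 − 22·(389/164))/7 = 115/82.
Residuals: -169/164, 37/164, 76/41, -249/164, 91/82, 15/41, -165/164; SSR = 757/82.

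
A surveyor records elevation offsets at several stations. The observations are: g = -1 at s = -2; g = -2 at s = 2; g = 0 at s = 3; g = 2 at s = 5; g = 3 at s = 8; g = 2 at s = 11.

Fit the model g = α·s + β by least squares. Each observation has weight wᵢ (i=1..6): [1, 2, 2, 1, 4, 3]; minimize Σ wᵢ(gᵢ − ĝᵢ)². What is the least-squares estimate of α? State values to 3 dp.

α = 0.369

The normal equations are: 674·α + 78·β = 166;  78·α + 13·β = 15.
(Σwᵢ·s·s = 674, Σwᵢ·s = 78, Σwᵢ·1 = 13, Σwᵢ·s·g = 166, Σwᵢ·g = 15.)
det = 674·13 − 78² = 2678.
α = (166·13 − 78·15)/2678 = 38/103; β = (674·15 − 78·166)/2678 = -1419/1339.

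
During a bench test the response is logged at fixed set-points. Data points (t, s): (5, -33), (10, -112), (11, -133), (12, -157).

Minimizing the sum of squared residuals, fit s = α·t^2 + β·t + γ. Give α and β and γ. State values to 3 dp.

α = -0.968, β = -1.239, γ = -2.619

Entries of AᵀA: Σt^2·t^2 = 46002, Σt^2·t = 4184, Σt^2 = 390, Σt·t = 390, Σt = 38, Σ1 = 4.
And Σt^2·s = -50726, Σt·s = -4632, Σs = -435.
AᵀA·[α, β, γ]ᵀ = Aᵀs becomes [[46002, 4184, 390]; [4184, 390, 38]; [390, 38, 4]]·[α, β, γ]ᵀ = [-50726, -4632, -435]ᵀ.
Row-reducing yields α = -1831/1892, β = -2345/1892, γ = -4955/1892.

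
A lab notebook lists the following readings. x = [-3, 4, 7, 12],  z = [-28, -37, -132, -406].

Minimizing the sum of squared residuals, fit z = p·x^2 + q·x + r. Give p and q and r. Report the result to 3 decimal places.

The normal equations are: 23474·p + 2108·q + 218·r = -65776;  2108·p + 218·q + 20·r = -5860;  218·p + 20·q + 4·r = -603.
Inverting the 3×3 Gram matrix, [p, q, r]ᵀ = [-65831/22110, 17428/11055, 26809/7370]ᵀ.

p = -2.977, q = 1.576, r = 3.638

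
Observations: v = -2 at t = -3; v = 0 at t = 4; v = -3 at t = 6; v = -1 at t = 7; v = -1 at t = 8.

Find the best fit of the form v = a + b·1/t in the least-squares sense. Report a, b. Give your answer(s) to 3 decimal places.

a = -1.529, b = 1.835

With design matrix M, MᵀM = [[5, 59/168]; [59/168, 6701/28224]] and Mᵀv = [-7, -17/168]ᵀ.
det = 5·(6701/28224) − (59/168)² = 417/392.
a = ((-7)·(6701/28224) − (59/168)·(-17/168))/(417/392) = -5738/3753; b = (5·(-17/168) − (59/168)·(-7))/(417/392) = 2296/1251.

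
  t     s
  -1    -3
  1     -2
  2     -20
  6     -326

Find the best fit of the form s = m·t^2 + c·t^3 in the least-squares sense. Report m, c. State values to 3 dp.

Compute the Gram sums: Σt^2·t^2 = 1314, Σt^2·t^3 = 7808, Σt^3·t^3 = 46722.
For Aᵀs: Σt^2·s = -11821, Σt^3·s = -70575.
Eliminating c: 46722·(row 1) − 7808·(row 2) gives 427844·m = 46722·(-11821) − 7808·(-70575) = -1251162, so m = -625581/213922.
Then c = ((-70575) − 7808·(-625581/213922))/46722 = -218591/213922.

m = -2.924, c = -1.022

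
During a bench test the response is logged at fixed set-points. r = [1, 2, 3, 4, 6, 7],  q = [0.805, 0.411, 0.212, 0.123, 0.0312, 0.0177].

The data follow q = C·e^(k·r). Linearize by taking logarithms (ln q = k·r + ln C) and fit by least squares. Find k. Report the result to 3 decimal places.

Taking logs, ln q = k·r + ln C, so regress ln q on r.
AᵀA = [[115.0000, 23.0000]; [23.0000, 6]], rhs = [-64.0744, -12.2543]ᵀ  (here Σr = 23.0000, Σ(r)² = 115.0000, Σln q = -12.2543, Σr·ln q = -64.0744).
Slope k = (n·Σr·ln q − Σr·Σln q)/(n·Σ(r)² − (Σr)²) = (6·-64.0744 − 23.0000·-12.2543)/161.0000 = -0.63724; ln C = (Σln q − k·Σr)/n = 0.40038.

k = -0.637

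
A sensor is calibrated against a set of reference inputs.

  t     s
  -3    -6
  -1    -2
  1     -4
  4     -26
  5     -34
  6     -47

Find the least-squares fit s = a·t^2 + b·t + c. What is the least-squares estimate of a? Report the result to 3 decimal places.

Entries of XᵀX: Σt^2·t^2 = 2260, Σt^2·t = 378, Σt^2 = 88, Σt·t = 88, Σt = 12, Σ1 = 6.
Moment sums: Σt^2·s = -3018, Σt·s = -540, Σs = -119.
Row-reducing yields a = -3067/3185, b = -5349/3185, c = -14977/6370.

a = -0.963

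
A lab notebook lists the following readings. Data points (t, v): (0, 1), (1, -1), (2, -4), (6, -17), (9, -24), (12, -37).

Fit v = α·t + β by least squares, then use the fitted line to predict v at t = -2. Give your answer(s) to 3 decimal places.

v̂ = 8.118

Compute the Gram sums: Σt·t = 266, Σt = 30, Σ1 = 6.
Right-hand side: Σt·v = -771, Σv = -82.
det = 266·6 − 30² = 696.
α = ((-771)·6 − 30·(-82))/696 = -361/116; β = (266·(-82) − 30·(-771))/696 = 659/348.
At t = -2: v̂ = (-361/116)·(-2) + (659/348)·(1) = 2825/348.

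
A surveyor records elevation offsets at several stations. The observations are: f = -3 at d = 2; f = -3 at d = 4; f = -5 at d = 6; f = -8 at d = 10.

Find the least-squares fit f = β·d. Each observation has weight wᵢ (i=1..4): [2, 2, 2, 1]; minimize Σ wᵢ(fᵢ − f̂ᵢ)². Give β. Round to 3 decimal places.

XᵀWX·[β]ᵀ = XᵀWf reads: 212·β = -176.
Hence β = -176 / 212 ≈ -0.830189.

β = -0.830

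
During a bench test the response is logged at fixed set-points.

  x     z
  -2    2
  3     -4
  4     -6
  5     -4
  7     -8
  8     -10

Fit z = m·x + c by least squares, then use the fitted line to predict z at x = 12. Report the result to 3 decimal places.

With design matrix M, MᵀM = [[167, 25]; [25, 6]] and Mᵀz = [-196, -30]ᵀ.
Eliminating c: 6·(row 1) − 25·(row 2) gives 377·m = 6·(-196) − 25·(-30) = -426, so m = -426/377.
Then c = ((-30) − 25·(-426/377))/6 = -110/377.
At x = 12: ẑ = (-426/377)·(12) + (-110/377)·(1) = -5222/377.

ẑ = -13.851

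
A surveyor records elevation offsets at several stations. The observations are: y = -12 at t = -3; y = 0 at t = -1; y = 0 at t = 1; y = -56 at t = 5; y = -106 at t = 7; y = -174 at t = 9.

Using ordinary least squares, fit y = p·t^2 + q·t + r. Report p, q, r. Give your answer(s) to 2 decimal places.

The normal equations are: 9670·p + 1170·q + 166·r = -20796;  1170·p + 166·q + 18·r = -2552;  166·p + 18·q + 6·r = -348.
(Σt^2·t^2 = 9670, Σt^2·t = 1170, Σt^2 = 166, Σt·t = 166, Σt = 18, Σ1 = 6, Σt^2·y = -20796, Σt·y = -2552, Σy = -348.)
Row-reducing yields p = -795/392, q = -127/98, r = 783/392.

p = -2.03, q = -1.30, r = 2.00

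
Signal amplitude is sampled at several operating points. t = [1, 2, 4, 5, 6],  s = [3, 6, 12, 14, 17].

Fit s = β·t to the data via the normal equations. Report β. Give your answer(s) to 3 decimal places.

β = 2.866

From the data, Σt·t = 82.
Right-hand side: Σt·s = 235.
β = 235/82 = 2.86585.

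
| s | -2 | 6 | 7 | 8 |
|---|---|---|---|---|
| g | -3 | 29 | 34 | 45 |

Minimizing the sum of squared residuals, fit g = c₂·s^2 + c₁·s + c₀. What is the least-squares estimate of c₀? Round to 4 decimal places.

c₀ = -0.2878

Normal-equation sums: Σs^2·s^2 = 7809, Σs^2·s = 1063, Σs^2 = 153, Σs·s = 153, Σs = 19, Σ1 = 4.
Right-hand side: Σs^2·g = 5578, Σs·g = 778, Σg = 105.
Normal equations: [[7809, 1063, 153]; [1063, 153, 19]; [153, 19, 4]]·[c₂, c₁, c₀]ᵀ = [5578, 778, 105]ᵀ.
Solving the 3×3 system (Gaussian elimination) gives c₂ = 2051/4861, c₁ = 10642/4861, c₀ = -1399/4861.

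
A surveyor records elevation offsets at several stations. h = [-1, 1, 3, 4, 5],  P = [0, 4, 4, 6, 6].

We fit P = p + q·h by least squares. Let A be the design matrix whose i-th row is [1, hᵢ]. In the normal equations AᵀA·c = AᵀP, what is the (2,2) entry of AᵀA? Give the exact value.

52

Row 2 ↔ basis h, column 2 ↔ basis h, so (AᵀA)_{2,2} = Σᵢ (h)·(h) = (-1)·(-1) + (1)·(1) + (3)·(3) + (4)·(4) + (5)·(5) = 52.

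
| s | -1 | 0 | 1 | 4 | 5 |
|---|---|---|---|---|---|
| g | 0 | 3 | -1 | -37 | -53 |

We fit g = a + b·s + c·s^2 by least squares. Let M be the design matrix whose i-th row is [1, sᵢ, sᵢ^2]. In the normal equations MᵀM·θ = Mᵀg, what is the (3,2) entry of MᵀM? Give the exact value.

Row 3 ↔ basis s^2, column 2 ↔ basis s, so (MᵀM)_{3,2} = Σᵢ (s^2)·(s) = (1)·(-1) + (0)·(0) + (1)·(1) + (16)·(4) + (25)·(5) = 189.

189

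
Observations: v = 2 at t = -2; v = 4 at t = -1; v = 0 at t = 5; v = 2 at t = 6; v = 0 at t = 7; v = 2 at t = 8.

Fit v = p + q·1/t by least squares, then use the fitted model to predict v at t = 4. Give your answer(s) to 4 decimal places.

v̂ = 0.7126

With design matrix A, AᵀA = [[6, -727/840]; [-727/840, 955249/705600]] and Aᵀv = [10, -53/12]ᵀ.
Determinant 6·(955249/705600) − (-727/840)² = 1040593/141120.
p = (10·(955249/705600) − (-727/840)·(-53/12))/(1040593/141120) = 1371064/1040593; q = (6·(-53/12) − (-727/840)·10)/(1040593/141120) = -2518320/1040593.
At t = 4: v̂ = (1371064/1040593)·(1) + (-2518320/1040593)·(1/4) = 741484/1040593.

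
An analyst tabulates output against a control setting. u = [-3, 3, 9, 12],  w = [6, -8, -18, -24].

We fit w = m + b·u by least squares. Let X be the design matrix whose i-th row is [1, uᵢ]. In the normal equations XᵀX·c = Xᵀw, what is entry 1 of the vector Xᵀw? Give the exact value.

-44

Entry 1 ↔ basis 1, so (Xᵀw)_{1} = Σᵢ wᵢ = (1)·(6) + (1)·(-8) + (1)·(-18) + (1)·(-24) = -44.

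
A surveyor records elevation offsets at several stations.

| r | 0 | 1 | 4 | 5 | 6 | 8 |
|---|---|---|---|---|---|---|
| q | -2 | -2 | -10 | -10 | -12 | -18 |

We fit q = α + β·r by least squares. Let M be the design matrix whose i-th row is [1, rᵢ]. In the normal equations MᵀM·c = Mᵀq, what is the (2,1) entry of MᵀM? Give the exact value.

Row 2 ↔ basis r, column 1 ↔ basis 1, so (MᵀM)_{2,1} = Σᵢ r = (0)·(1) + (1)·(1) + (4)·(1) + (5)·(1) + (6)·(1) + (8)·(1) = 24.

24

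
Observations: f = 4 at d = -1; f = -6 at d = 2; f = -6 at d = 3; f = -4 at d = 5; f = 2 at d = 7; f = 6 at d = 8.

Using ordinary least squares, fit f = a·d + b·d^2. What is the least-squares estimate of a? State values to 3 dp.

Entries of MᵀM: Σd·d = 152, Σd·d^2 = 1014, Σd^2·d^2 = 7220.
And Σd·f = 8, Σd^2·f = 308.
So MᵀM·[a, b]ᵀ = Mᵀf: [[152, 1014]; [1014, 7220]]·[a, b]ᵀ = [8, 308]ᵀ.
Eliminating b: 7220·(row 1) − 1014·(row 2) gives 69244·a = 7220·8 − 1014·308 = -254552, so a = -63638/17311.
Then b = (308 − 1014·(-63638/17311))/7220 = 9676/17311.

a = -3.676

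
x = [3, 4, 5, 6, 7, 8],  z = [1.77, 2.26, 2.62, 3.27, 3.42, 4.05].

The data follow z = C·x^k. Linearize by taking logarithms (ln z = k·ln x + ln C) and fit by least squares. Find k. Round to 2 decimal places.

With ln zᵢ as the transformed response and ln xᵢ as the regressor:
Sums: Σln x = 9.9115, Σ(ln x)² = 17.0401, Σln z = 6.1627, Σln x·ln z = 10.7320.
Normal system: [[17.0401, 9.9115]; [9.9115, 6]]·[k, ln C]ᵀ = [10.7320, 6.1627]ᵀ.
Slope k = (n·Σln x·ln z − Σln x·Σln z)/(n·Σ(ln x)² − (Σln x)²) = (6·10.7320 − 9.9115·6.1627)/4.0036 = 0.82696; ln C = (Σln z − k·Σln x)/n = -0.33894.

k = 0.83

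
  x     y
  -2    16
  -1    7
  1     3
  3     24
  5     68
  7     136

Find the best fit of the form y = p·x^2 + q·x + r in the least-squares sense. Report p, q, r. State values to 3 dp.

With design matrix M, MᵀM = [[3125, 487, 89]; [487, 89, 13]; [89, 13, 6]] and Mᵀy = [8654, 1328, 254]ᵀ.
Inverting the 3×3 Gram matrix, [p, q, r]ᵀ = [41093/13956, -101513/69780, 21039/11630]ᵀ.

p = 2.944, q = -1.455, r = 1.809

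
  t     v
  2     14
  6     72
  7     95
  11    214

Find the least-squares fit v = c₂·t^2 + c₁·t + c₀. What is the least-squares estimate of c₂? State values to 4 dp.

Setting ∂/∂c₂ … = 0 gives: 18354·c₂ + 1898·c₁ + 210·c₀ = 33197;  1898·c₂ + 210·c₁ + 26·c₀ = 3479;  210·c₂ + 26·c₁ + 4·c₀ = 395.
Row-reducing yields c₂ = 61/40, c₁ = 3947/1640, c₀ = 624/205.

c₂ = 1.5250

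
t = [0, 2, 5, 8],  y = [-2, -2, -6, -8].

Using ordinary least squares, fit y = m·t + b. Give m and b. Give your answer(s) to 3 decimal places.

Normal-equation sums: Σt·t = 93, Σt = 15, Σ1 = 4.
For Aᵀy: Σt·y = -98, Σy = -18.
Normal equations: [[93, 15]; [15, 4]]·[m, b]ᵀ = [-98, -18]ᵀ.
Determinant 93·4 − 15² = 147.
m = ((-98)·4 − 15·(-18))/147 = -122/147; b = (93·(-18) − 15·(-98))/147 = -68/49.

m = -0.830, b = -1.388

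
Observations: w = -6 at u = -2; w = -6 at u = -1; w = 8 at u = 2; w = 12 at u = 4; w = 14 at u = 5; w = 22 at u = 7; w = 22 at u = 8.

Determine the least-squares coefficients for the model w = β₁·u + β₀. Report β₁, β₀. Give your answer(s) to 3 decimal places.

Forming XᵀX = [[163, 23]; [23, 7]] and Xᵀw = [482, 66]ᵀ gives XᵀX·[β₁, β₀]ᵀ = Xᵀw.
det = 163·7 − 23² = 612.
β₁ = (482·7 − 23·66)/612 = 464/153; β₀ = (163·66 − 23·482)/612 = -82/153.

β₁ = 3.033, β₀ = -0.536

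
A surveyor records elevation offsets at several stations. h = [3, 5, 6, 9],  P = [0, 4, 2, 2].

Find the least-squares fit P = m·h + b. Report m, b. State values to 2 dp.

m = 0.21, b = 0.77

AᵀA·[m, b]ᵀ = AᵀP reads: 151·m + 23·b = 50;  23·m + 4·b = 8.
Eliminating b: 4·(row 1) − 23·(row 2) gives 75·m = 4·50 − 23·8 = 16, so m = 16/75.
Then b = (8 − 23·(16/75))/4 = 58/75.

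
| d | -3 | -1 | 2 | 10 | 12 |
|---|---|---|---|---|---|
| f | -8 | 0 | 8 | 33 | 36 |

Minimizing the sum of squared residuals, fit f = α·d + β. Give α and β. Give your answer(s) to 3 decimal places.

Sums needed: Σd·d = 258, Σd = 20, Σ1 = 5.
And Σd·f = 802, Σf = 69.
So MᵀM·[α, β]ᵀ = Mᵀf: [[258, 20]; [20, 5]]·[α, β]ᵀ = [802, 69]ᵀ.
Eliminating β: 5·(row 1) − 20·(row 2) gives 890·α = 5·802 − 20·69 = 2630, so α = 263/89.
Then β = (69 − 20·(263/89))/5 = 881/445.

α = 2.955, β = 1.980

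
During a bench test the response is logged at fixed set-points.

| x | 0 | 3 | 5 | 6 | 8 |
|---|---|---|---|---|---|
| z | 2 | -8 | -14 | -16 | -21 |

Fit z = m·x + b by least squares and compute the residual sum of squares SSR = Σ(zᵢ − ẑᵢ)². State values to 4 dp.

SSR = 2.2796

Sums needed: Σx·x = 134, Σx = 22, Σ1 = 5.
Moment sums: Σx·z = -358, Σz = -57.
So MᵀM·[m, b]ᵀ = Mᵀz: [[134, 22]; [22, 5]]·[m, b]ᵀ = [-358, -57]ᵀ.
Determinant 134·5 − 22² = 186.
m = ((-358)·5 − 22·(-57))/186 = -268/93; b = (134·(-57) − 22·(-358))/186 = 119/93.
Residuals: 67/93, -59/93, -27/31, 1/93, 24/31; SSR = 212/93.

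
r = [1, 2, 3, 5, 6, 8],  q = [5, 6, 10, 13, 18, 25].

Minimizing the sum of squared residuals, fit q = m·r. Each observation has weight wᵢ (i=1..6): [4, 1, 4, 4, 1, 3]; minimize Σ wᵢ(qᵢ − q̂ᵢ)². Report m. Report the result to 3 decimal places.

The normal equations are: 372·m = 1120.
Hence m = 1120 / 372 ≈ 3.01075.

m = 3.011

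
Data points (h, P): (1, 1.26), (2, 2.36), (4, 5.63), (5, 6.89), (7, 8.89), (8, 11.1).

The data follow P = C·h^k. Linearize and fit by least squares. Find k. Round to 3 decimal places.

k = 1.050

Linearized form: ln P = k·ln h + ln C. From the 6 transformed points,
Sums: Σln h = 7.7142, Σ(ln h)² = 13.1032, Σln P = 9.3398, Σln h·ln P = 15.3540.
Normal system: [[13.1032, 7.7142]; [7.7142, 6]]·[k, ln C]ᵀ = [15.3540, 9.3398]ᵀ.
Solving (det = 19.1098): k = 1.05046, ln C = 0.20606.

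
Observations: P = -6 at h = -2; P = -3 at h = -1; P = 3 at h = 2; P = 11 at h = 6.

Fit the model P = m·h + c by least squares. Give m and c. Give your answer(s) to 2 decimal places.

m = 2.08, c = -1.35

Entries of MᵀM: Σh·h = 45, Σh = 5, Σ1 = 4.
And Σh·P = 87, ΣP = 5.
Eliminating c: 4·(row 1) − 5·(row 2) gives 155·m = 4·87 − 5·5 = 323, so m = 323/155.
Then c = (5 − 5·(323/155))/4 = -42/31.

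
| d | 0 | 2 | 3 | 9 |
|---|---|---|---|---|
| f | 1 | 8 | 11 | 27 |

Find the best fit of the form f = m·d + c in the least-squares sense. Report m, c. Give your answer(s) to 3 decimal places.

m = 2.833, c = 1.833

Setting ∂/∂m … = 0 gives: 94·m + 14·c = 292;  14·m + 4·c = 47.
(Σd·d = 94, Σd = 14, Σ1 = 4, Σd·f = 292, Σf = 47.)
Determinant 94·4 − 14² = 180.
m = (292·4 − 14·47)/180 = 17/6; c = (94·47 − 14·292)/180 = 11/6.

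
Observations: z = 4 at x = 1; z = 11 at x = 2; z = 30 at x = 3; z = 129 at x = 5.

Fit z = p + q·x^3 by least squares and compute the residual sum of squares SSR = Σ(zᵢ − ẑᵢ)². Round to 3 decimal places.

SSR = 0.027

With design matrix A, AᵀA = [[4, 161]; [161, 16419]] and Aᵀz = [174, 17027]ᵀ.
det = 4·16419 − 161² = 39755.
p = (174·16419 − 161·17027)/39755 = 115559/39755; q = (4·17027 − 161·174)/39755 = 40094/39755.
Residuals: 3367/39755, 994/39755, -5447/39755, 1086/39755; SSR = 1086/39755.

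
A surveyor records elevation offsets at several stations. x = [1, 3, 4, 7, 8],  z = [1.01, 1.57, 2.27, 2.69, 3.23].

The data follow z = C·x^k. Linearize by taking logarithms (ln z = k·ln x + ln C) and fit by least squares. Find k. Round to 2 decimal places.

k = 0.55

Taking logs, ln z = k·ln x + ln C, so regress ln z on ln x.
AᵀA = [[11.2394, 6.5103]; [6.5103, 5]], rhs = [5.9957, 3.4428]ᵀ  (here Σln x = 6.5103, Σ(ln x)² = 11.2394, Σln z = 3.4428, Σln x·ln z = 5.9957).
Solving (det = 13.8136): k = 0.54763, ln C = -0.02447.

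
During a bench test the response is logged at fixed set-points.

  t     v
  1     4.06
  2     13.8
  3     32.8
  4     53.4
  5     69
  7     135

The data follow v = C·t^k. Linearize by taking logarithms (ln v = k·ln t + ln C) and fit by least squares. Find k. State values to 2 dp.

Linearized form: ln v = k·ln t + ln C. From the 6 transformed points,
XᵀX = [[9.9861, 6.7334]; [6.7334, 6]], rhs = [27.5281, 20.6335]ᵀ  (here Σln t = 6.7334, Σ(ln t)² = 9.9861, Σln v = 20.6335, Σln t·ln v = 27.5281).
Slope k = (n·Σln t·ln v − Σln t·Σln v)/(n·Σ(ln t)² − (Σln t)²) = (6·27.5281 − 6.7334·20.6335)/14.5777 = 1.79967; ln C = (Σln v − k·Σln t)/n = 1.41927.

k = 1.80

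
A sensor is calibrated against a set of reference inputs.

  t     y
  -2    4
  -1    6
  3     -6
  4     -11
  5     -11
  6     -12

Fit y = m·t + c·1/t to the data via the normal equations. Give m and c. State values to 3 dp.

m = -2.016, c = -3.254

Compute the Gram sums: Σt·t = 91, Σt·1/t = 6, Σ1/t·1/t = 5369/3600.
Right-hand side: Σt·y = -203, Σ1/t·y = -339/20.
Eliminating c: (5369/3600)·(row 1) − 6·(row 2) gives (358979/3600)·m = (5369/3600)·(-203) − 6·(-339/20) = -723787/3600, so m = -723787/358979.
Then c = ((-339/20) − 6·(-723787/358979))/(5369/3600) = -1168020/358979.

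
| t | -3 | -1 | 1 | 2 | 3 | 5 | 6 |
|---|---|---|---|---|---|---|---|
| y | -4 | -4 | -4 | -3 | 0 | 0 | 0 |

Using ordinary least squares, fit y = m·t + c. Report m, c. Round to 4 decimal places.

From the data, Σt·t = 85, Σt = 13, Σ1 = 7.
For Mᵀy: Σt·y = 6, Σy = -15.
det = 85·7 − 13² = 426.
m = (6·7 − 13·(-15))/426 = 79/142; c = (85·(-15) − 13·6)/426 = -451/142.

m = 0.5563, c = -3.1761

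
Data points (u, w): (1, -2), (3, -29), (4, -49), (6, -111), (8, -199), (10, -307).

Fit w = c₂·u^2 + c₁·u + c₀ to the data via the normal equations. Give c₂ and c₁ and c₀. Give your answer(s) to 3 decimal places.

With design matrix X, XᵀX = [[15730, 1820, 226]; [1820, 226, 32]; [226, 32, 6]] and Xᵀw = [-48479, -5613, -697]ᵀ.
Solving the 3×3 system (Gaussian elimination) gives c₂ = -48449/16158, c₁ = -15365/16158, c₀ = 4973/2693.

c₂ = -2.998, c₁ = -0.951, c₀ = 1.847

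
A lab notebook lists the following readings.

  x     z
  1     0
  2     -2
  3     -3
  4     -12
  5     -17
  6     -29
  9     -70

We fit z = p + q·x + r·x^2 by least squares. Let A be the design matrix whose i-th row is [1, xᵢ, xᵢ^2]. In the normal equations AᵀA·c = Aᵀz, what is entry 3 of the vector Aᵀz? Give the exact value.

Entry 3 ↔ basis x^2, so (Aᵀz)_{3} = Σᵢ (x^2)·zᵢ = (1)·(0) + (4)·(-2) + (9)·(-3) + (16)·(-12) + (25)·(-17) + (36)·(-29) + (81)·(-70) = -7366.

-7366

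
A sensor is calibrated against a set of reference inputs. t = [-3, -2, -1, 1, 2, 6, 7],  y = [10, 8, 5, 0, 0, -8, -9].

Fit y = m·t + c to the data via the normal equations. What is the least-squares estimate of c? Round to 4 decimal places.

c = 3.5732

Normal-equation sums: Σt·t = 104, Σt = 10, Σ1 = 7.
And Σt·y = -162, Σy = 6.
Normal equations: [[104, 10]; [10, 7]]·[m, c]ᵀ = [-162, 6]ᵀ.
Eliminating c: 7·(row 1) − 10·(row 2) gives 628·m = 7·(-162) − 10·6 = -1194, so m = -597/314.
Then c = (6 − 10·(-597/314))/7 = 561/157.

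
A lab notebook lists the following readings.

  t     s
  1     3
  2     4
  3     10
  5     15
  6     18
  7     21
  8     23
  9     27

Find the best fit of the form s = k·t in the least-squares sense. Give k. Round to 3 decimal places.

k = 2.967

Sums needed: Σt·t = 269.
For Aᵀs: Σt·s = 798.
Normal equations: [[269]]·[k]ᵀ = [798]ᵀ.
Hence k = 798 / 269 ≈ 2.96654.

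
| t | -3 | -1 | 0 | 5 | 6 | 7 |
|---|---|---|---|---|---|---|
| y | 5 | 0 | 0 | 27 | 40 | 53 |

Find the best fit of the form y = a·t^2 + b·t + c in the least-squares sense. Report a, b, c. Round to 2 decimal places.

a = 0.95, b = 0.95, c = -0.35

MᵀM·[a, b, c]ᵀ = Mᵀy reads: 4404·a + 656·b + 120·c = 4757;  656·a + 120·b + 14·c = 731;  120·a + 14·b + 6·c = 125.
(Σt^2·t^2 = 4404, Σt^2·t = 656, Σt^2 = 120, Σt·t = 120, Σt = 14, Σ1 = 6, Σt^2·y = 4757, Σt·y = 731, Σy = 125.)
Row-reducing yields a = 15961/16820, b = 3974/4205, c = -2947/8410.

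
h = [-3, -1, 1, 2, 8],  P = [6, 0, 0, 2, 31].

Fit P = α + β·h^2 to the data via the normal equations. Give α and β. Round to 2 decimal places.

Sums needed: Σ1 = 5, Σh^2 = 79, Σh^2·h^2 = 4195.
And ΣP = 39, Σh^2·P = 2046.
Normal equations: [[5, 79]; [79, 4195]]·[α, β]ᵀ = [39, 2046]ᵀ.
det = 5·4195 − 79² = 14734.
α = (39·4195 − 79·2046)/14734 = 1971/14734; β = (5·2046 − 79·39)/14734 = 7149/14734.

α = 0.13, β = 0.49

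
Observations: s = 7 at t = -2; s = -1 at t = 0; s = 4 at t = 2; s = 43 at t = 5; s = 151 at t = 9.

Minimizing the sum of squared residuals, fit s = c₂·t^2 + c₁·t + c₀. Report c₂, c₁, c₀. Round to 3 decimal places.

Forming XᵀX = [[7218, 854, 114]; [854, 114, 14]; [114, 14, 5]] and Xᵀs = [13350, 1568, 204]ᵀ gives XᵀX·[c₂, c₁, c₀]ᵀ = Xᵀs.
Inverting the 3×3 Gram matrix, [c₂, c₁, c₀]ᵀ = [146977/74344, -60123/74344, -18687/9293]ᵀ.

c₂ = 1.977, c₁ = -0.809, c₀ = -2.011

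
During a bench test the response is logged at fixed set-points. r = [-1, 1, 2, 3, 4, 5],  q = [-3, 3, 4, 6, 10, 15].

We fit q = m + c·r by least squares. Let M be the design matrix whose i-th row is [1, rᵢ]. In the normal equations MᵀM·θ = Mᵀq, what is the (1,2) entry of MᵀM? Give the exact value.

14

Row 1 ↔ basis 1, column 2 ↔ basis r, so (MᵀM)_{1,2} = Σᵢ r = (1)·(-1) + (1)·(1) + (1)·(2) + (1)·(3) + (1)·(4) + (1)·(5) = 14.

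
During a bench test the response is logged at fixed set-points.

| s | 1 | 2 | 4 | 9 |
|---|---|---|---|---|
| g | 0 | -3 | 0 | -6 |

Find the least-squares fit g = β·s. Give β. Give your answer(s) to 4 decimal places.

Entries of AᵀA: Σs·s = 102.
Moment sums: Σs·g = -60.
AᵀA·[β]ᵀ = Aᵀg becomes [[102]]·[β]ᵀ = [-60]ᵀ.
β = (-60)/102 = -0.588235.

β = -0.5882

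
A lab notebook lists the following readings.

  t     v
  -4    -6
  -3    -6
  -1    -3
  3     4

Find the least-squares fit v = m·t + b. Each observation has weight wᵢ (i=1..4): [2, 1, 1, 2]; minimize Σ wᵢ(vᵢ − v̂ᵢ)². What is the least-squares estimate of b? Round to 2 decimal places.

MᵀWM·[m, b]ᵀ = MᵀWv reads: 60·m + (-6)·b = 93;  (-6)·m + 6·b = -13.
Eliminating b: 6·(row 1) − (-6)·(row 2) gives 324·m = 6·93 − (-6)·(-13) = 480, so m = 40/27.
Then b = ((-13) − (-6)·(40/27))/6 = -37/54.

b = -0.69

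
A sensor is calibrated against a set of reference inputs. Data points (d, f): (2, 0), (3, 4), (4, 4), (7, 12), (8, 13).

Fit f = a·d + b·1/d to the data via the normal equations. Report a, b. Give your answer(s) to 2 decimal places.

Sums needed: Σd·d = 142, Σd·1/d = 5, Σ1/d·1/d = 12973/28224.
Moment sums: Σd·f = 216, Σ1/d·f = 953/168.
Δ = 142·(12973/28224) − 5² = 568283/14112.
a = (216·(12973/28224) − 5·(953/168))/(568283/14112) = 1000824/568283; b = (142·(953/168) − 5·216)/(568283/14112) = -3873576/568283.

a = 1.76, b = -6.82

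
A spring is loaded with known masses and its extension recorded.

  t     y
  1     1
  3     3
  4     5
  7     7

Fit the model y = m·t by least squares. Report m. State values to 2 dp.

Forming XᵀX = [[75]] and Xᵀy = [79]ᵀ gives XᵀX·[m]ᵀ = Xᵀy.
Hence m = 79 / 75 ≈ 1.05333.

m = 1.05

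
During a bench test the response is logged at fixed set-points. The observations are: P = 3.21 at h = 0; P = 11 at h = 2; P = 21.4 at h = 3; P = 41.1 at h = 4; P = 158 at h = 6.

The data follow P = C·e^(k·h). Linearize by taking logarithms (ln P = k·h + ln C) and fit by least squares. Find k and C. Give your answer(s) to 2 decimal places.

With ln Pᵢ as the transformed response and hᵢ as the regressor:
Σh = 15.0000, Σ(h)² = 65.0000, Σln P = 15.4062, Σh·ln P = 59.2256.
Equations: 65.0000·k + 15.0000·ln C = 59.2256;  15.0000·k + 5·ln C = 15.4062.
Δ = 65.0000·5 − (15.0000)² = 100.0000; k = (59.2256·5 − 15.0000·15.4062)/100.0000 = 0.65035, ln C = (65.0000·15.4062 − 15.0000·59.2256)/100.0000 = 1.13017, so C = exp(1.13017) = 3.09618.

k = 0.65, C = 3.10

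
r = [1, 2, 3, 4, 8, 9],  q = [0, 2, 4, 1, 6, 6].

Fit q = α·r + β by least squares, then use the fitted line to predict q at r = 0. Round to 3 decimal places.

AᵀA·[α, β]ᵀ = Aᵀq reads: 175·α + 27·β = 122;  27·α + 6·β = 19.
Eliminating β: 6·(row 1) − 27·(row 2) gives 321·α = 6·122 − 27·19 = 219, so α = 73/107.
Then β = (19 − 27·(73/107))/6 = 31/321.
At r = 0: q̂ = (73/107)·(0) + (31/321)·(1) = 31/321.

q̂ = 0.097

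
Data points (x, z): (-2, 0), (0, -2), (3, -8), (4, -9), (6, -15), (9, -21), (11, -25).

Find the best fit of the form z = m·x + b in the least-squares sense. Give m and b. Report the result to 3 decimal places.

m = -2.002, b = -2.562

Sums needed: Σx·x = 267, Σx = 31, Σ1 = 7.
And Σx·z = -614, Σz = -80.
So AᵀA·[m, b]ᵀ = Aᵀz: [[267, 31]; [31, 7]]·[m, b]ᵀ = [-614, -80]ᵀ.
Eliminating b: 7·(row 1) − 31·(row 2) gives 908·m = 7·(-614) − 31·(-80) = -1818, so m = -909/454.
Then b = ((-80) − 31·(-909/454))/7 = -1163/454.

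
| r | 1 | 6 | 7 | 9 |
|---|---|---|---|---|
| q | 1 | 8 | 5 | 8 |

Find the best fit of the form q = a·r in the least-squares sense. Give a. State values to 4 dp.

XᵀX·[a]ᵀ = Xᵀq reads: 167·a = 156.
Hence a = 156 / 167 ≈ 0.934132.

a = 0.9341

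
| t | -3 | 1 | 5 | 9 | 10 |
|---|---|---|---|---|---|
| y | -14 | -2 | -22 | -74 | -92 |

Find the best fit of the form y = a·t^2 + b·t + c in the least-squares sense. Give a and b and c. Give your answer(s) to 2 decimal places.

MᵀM·[a, b, c]ᵀ = Mᵀy reads: 17268·a + 1828·b + 216·c = -15872;  1828·a + 216·b + 22·c = -1656;  216·a + 22·b + 5·c = -204.
(Σt^2·t^2 = 17268, Σt^2·t = 1828, Σt^2 = 216, Σt·t = 216, Σt = 22, Σ1 = 5, Σt^2·y = -15872, Σt·y = -1656, Σy = -204.)
Row-reducing yields a = -1, b = 1, c = -2.

a = -1.00, b = 1.00, c = -2.00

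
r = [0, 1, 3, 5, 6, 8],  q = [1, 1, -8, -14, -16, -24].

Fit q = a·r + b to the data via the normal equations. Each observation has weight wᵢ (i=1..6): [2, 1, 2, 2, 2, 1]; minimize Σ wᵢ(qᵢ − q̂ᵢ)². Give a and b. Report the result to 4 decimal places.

Forming XᵀWX = [[205, 37]; [37, 10]] and XᵀWq = [-571, -97]ᵀ gives XᵀWX·[a, b]ᵀ = XᵀWq.
Eliminating b: 10·(row 1) − 37·(row 2) gives 681·a = 10·(-571) − 37·(-97) = -2121, so a = -707/227.
Then b = ((-97) − 37·(-707/227))/10 = 414/227.

a = -3.1145, b = 1.8238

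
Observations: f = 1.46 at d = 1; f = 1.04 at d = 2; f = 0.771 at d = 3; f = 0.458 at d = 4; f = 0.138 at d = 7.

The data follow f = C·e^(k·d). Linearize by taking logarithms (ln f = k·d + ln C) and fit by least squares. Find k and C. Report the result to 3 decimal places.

k = -0.399, C = 2.306

Linearized form: ln f = k·d + ln C. From the 5 transformed points,
AᵀA = [[79.0000, 17.0000]; [17.0000, 5]], rhs = [-17.3104, -2.6038]ᵀ  (here Σd = 17.0000, Σ(d)² = 79.0000, Σln f = -2.6038, Σd·ln f = -17.3104).
Δ = 79.0000·5 − (17.0000)² = 106.0000; k = (-17.3104·5 − 17.0000·-2.6038)/106.0000 = -0.39894, ln C = (79.0000·-2.6038 − 17.0000·-17.3104)/106.0000 = 0.83563, so C = exp(0.83563) = 2.30626.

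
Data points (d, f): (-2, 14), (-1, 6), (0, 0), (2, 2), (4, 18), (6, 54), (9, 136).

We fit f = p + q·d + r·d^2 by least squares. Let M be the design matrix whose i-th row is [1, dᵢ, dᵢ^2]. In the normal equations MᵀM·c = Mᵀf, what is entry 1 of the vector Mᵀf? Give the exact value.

Entry 1 ↔ basis 1, so (Mᵀf)_{1} = Σᵢ fᵢ = (1)·(14) + (1)·(6) + (1)·(0) + (1)·(2) + (1)·(18) + (1)·(54) + (1)·(136) = 230.

230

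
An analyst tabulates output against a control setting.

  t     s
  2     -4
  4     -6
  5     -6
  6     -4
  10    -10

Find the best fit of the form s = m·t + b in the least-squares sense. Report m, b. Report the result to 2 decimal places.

Sums needed: Σt·t = 181, Σt = 27, Σ1 = 5.
And Σt·s = -186, Σs = -30.
So AᵀA·[m, b]ᵀ = Aᵀs: [[181, 27]; [27, 5]]·[m, b]ᵀ = [-186, -30]ᵀ.
Eliminating b: 5·(row 1) − 27·(row 2) gives 176·m = 5·(-186) − 27·(-30) = -120, so m = -15/22.
Then b = ((-30) − 27·(-15/22))/5 = -51/22.

m = -0.68, b = -2.32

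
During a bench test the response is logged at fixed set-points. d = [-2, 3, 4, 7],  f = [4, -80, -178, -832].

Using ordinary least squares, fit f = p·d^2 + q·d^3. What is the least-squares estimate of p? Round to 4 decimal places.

p = -3.0987

MᵀM·[p, q]ᵀ = Mᵀf reads: 2754·p + 18042·q = -44320;  18042·p + 122538·q = -298960.
(Σd^2·d^2 = 2754, Σd^2·d^3 = 18042, Σd^3·d^3 = 122538, Σd^2·f = -44320, Σd^3·f = -298960.)
det = 2754·122538 − 18042² = 11955888.
p = ((-44320)·122538 − 18042·(-298960))/11955888 = -771830/249081; q = (2754·(-298960) − 18042·(-44320))/11955888 = -494050/249081.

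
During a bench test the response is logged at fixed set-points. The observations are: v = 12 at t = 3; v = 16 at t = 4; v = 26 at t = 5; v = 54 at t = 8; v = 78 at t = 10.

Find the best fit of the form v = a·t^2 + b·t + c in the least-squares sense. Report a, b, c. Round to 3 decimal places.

a = 0.517, b = 2.841, c = -1.959

The normal equations are: 15058·a + 1728·b + 214·c = 12270;  1728·a + 214·b + 30·c = 1442;  214·a + 30·b + 5·c = 186.
(Σt^2·t^2 = 15058, Σt^2·t = 1728, Σt^2 = 214, Σt·t = 214, Σt = 30, Σ1 = 5, Σt^2·v = 12270, Σt·v = 1442, Σv = 186.)
Inverting the 3×3 Gram matrix, [a, b, c]ᵀ = [201/389, 1105/389, -762/389]ᵀ.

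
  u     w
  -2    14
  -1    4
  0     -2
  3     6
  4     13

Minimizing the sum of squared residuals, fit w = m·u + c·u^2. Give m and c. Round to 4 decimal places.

m = -3.3244, c = 1.6797

Normal-equation sums: Σu·u = 30, Σu·u^2 = 82, Σu^2·u^2 = 354.
Moment sums: Σu·w = 38, Σu^2·w = 322.
So MᵀM·[m, c]ᵀ = Mᵀw: [[30, 82]; [82, 354]]·[m, c]ᵀ = [38, 322]ᵀ.
Eliminating c: 354·(row 1) − 82·(row 2) gives 3896·m = 354·38 − 82·322 = -12952, so m = -1619/487.
Then c = (322 − 82·(-1619/487))/354 = 818/487.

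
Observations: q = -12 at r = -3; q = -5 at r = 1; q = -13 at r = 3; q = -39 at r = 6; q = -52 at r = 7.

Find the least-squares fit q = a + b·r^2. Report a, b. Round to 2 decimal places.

a = -3.79, b = -0.98

Normal-equation sums: Σ1 = 5, Σr^2 = 104, Σr^2·r^2 = 3860.
Right-hand side: Σq = -121, Σr^2·q = -4182.
det = 5·3860 − 104² = 8484.
a = ((-121)·3860 − 104·(-4182))/8484 = -8033/2121; b = (5·(-4182) − 104·(-121))/8484 = -4163/4242.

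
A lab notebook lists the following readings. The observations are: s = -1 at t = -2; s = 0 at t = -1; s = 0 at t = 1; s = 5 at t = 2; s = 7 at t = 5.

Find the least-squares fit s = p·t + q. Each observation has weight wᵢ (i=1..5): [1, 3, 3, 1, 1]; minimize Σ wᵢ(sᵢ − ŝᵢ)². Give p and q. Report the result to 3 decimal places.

p = 1.129, q = 0.595

With design matrix X, XᵀWX = [[39, 5]; [5, 9]] and XᵀWs = [47, 11]ᵀ.
Eliminating q: 9·(row 1) − 5·(row 2) gives 326·p = 9·47 − 5·11 = 368, so p = 184/163.
Then q = (11 − 5·(184/163))/9 = 97/163.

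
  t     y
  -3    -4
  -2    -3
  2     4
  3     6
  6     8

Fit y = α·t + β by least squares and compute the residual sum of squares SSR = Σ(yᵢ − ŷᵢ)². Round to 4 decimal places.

Normal-equation sums: Σt·t = 62, Σt = 6, Σ1 = 5.
Moment sums: Σt·y = 92, Σy = 11.
Δ = 62·5 − 6² = 274.
α = (92·5 − 6·11)/274 = 197/137; β = (62·11 − 6·92)/274 = 65/137.
Residuals: -22/137, -82/137, 89/137, 166/137, -151/137; SSR = 478/137.

SSR = 3.4891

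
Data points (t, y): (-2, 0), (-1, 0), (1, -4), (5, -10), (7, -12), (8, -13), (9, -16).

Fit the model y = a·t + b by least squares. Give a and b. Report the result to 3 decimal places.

XᵀX·[a, b]ᵀ = Xᵀy reads: 225·a + 27·b = -386;  27·a + 7·b = -55.
(Σt·t = 225, Σt = 27, Σ1 = 7, Σt·y = -386, Σy = -55.)
Δ = 225·7 − 27² = 846.
a = ((-386)·7 − 27·(-55))/846 = -1217/846; b = (225·(-55) − 27·(-386))/846 = -217/94.

a = -1.439, b = -2.309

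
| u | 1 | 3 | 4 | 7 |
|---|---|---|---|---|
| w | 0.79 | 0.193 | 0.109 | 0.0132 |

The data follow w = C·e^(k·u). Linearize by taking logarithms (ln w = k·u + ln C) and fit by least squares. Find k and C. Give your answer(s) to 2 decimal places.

k = -0.68, C = 1.55

Let Y = ln w. Fitting Y = k·u + ln C by least squares:
XᵀX = [[75.0000, 15.0000]; [15.0000, 4]], rhs = [-44.3293, -8.4247]ᵀ  (here Σu = 15.0000, Σ(u)² = 75.0000, Σln w = -8.4247, Σu·ln w = -44.3293).
Δ = 75.0000·4 − (15.0000)² = 75.0000; k = (-44.3293·4 − 15.0000·-8.4247)/75.0000 = -0.67928, ln C = (75.0000·-8.4247 − 15.0000·-44.3293)/75.0000 = 0.44113, so C = exp(0.44113) = 1.55446.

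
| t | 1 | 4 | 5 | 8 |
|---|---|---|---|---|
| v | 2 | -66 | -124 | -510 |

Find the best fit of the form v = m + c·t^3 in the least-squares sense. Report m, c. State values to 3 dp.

m = 0.644, c = -0.998

Normal-equation sums: Σ1 = 4, Σt^3 = 702, Σt^3·t^3 = 281866.
And Σv = -698, Σt^3·v = -280842.
Δ = 4·281866 − 702² = 634660.
m = ((-698)·281866 − 702·(-280842))/634660 = 7858/12205; c = (4·(-280842) − 702·(-698))/634660 = -158343/158665.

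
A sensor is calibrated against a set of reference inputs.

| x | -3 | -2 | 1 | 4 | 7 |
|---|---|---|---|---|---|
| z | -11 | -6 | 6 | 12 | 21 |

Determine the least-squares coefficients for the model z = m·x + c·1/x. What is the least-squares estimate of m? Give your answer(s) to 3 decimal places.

Entries of AᵀA: Σx·x = 79, Σx·1/x = 5, Σ1/x·1/x = 10189/7056.
For Aᵀz: Σx·z = 246, Σ1/x·z = 56/3.
det = 79·(10189/7056) − 5² = 628531/7056.
m = (246·(10189/7056) − 5·(56/3))/(628531/7056) = 1847934/628531; c = (79·(56/3) − 5·246)/(628531/7056) = 1726368/628531.

m = 2.940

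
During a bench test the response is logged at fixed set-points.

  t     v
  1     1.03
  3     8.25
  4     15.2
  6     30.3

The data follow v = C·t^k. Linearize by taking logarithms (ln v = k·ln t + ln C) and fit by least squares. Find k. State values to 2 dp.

With ln vᵢ as the transformed response and ln tᵢ as the regressor:
AᵀA = [[6.3392, 4.2767]; [4.2767, 4]], rhs = [12.2028, 8.2722]ᵀ  (here Σln t = 4.2767, Σ(ln t)² = 6.3392, Σln v = 8.2722, Σln t·ln v = 12.2028).
Δ = 6.3392·4 − (4.2767)² = 7.0668; k = (12.2028·4 − 4.2767·8.2722)/7.0668 = 1.90095, ln C = (6.3392·8.2722 − 4.2767·12.2028)/7.0668 = 0.03562.

k = 1.90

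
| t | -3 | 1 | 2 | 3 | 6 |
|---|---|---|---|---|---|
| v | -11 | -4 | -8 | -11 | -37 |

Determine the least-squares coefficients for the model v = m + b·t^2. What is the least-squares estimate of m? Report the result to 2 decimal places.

The normal system XᵀX·[m, b]ᵀ = Xᵀv is [[5, 59]; [59, 1475]]·[m, b]ᵀ = [-71, -1566]ᵀ.
Eliminating b: 1475·(row 1) − 59·(row 2) gives 3894·m = 1475·(-71) − 59·(-1566) = -12331, so m = -19/6.
Then b = ((-1566) − 59·(-19/6))/1475 = -331/354.

m = -3.17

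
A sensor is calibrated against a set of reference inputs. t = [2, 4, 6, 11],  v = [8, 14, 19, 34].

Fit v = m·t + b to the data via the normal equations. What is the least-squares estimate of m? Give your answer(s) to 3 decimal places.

m = 2.877

Setting ∂/∂m … = 0 gives: 177·m + 23·b = 560;  23·m + 4·b = 75.
Eliminating b: 4·(row 1) − 23·(row 2) gives 179·m = 4·560 − 23·75 = 515, so m = 515/179.
Then b = (75 − 23·(515/179))/4 = 395/179.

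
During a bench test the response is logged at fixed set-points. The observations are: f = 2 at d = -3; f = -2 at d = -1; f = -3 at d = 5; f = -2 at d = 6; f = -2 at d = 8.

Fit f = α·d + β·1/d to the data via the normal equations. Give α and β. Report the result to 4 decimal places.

α = -0.4175, β = 1.8733

The normal system MᵀM·[α, β]ᵀ = Mᵀf is [[135, 5]; [5, 17201/14400]]·[α, β]ᵀ = [-47, 3/20]ᵀ.
Determinant 135·(17201/14400) − 5² = 43603/320.
α = ((-47)·(17201/14400) − 5·(3/20))/(43603/320) = -819247/1962135; β = (135·(3/20) − 5·(-47))/(43603/320) = 81680/43603.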